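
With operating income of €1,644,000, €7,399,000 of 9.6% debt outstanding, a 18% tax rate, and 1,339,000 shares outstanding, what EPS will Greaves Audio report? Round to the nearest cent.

Pre-tax income = €1,644,000 − €710,304.00 = €933,696.00.
Net income = €933,696.00 × (1 − 0.18) = €765,630.72.
EPS = €765,630.72 ÷ 1,339,000 = €0.57.

€0.57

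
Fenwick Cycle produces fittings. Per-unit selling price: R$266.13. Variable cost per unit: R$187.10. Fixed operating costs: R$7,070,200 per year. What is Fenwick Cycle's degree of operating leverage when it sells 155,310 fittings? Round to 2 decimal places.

Contribution at this volume is 155,310 × R$79.03 = R$12,274,149.30.
Operating income = contribution − fixed costs = R$12,274,149.30 − R$7,070,200 = R$5,203,949.30.
DOL = contribution ÷ EBIT = R$12,274,149.30 ÷ R$5,203,949.30 = 2.3586.

2.36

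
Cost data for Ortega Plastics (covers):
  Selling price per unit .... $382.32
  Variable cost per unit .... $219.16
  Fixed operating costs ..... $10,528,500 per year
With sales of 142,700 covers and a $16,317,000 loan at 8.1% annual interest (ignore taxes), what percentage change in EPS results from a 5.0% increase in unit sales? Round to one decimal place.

+10.2%

Contribution at this volume is 142,700 × $163.16 = $23,282,932.00.
Operating income = contribution − fixed costs = $23,282,932.00 − $10,528,500 = $12,754,432.00.
Interest = $1,321,677.00, so EBIT − I = $11,432,755.00.
DCL = total CM / (EBIT − I) = $23,282,932.00 / $11,432,755.00 = 2.0365.
EPS therefore changes by 2.0365 × (+5.0%) = +10.2%.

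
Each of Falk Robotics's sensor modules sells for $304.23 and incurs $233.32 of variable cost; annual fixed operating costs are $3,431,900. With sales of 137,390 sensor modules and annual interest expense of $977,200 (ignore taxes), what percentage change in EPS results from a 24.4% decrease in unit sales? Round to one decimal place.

Contribution at this volume is 137,390 × $70.91 = $9,742,324.90.
EBIT = $9,742,324.90 − $3,431,900 = $6,310,424.90.
Interest = $977,200.00, so EBIT − I = $5,333,224.90.
DCL = total CM / (EBIT − I) = $9,742,324.90 / $5,333,224.90 = 1.8267.
EPS therefore changes by 1.8267 × (-24.4%) = -44.6%.

-44.6%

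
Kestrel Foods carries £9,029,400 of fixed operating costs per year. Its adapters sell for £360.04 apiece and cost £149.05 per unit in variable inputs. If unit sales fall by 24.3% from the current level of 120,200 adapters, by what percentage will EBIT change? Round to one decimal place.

-37.7%

Total contribution margin = 120,200 × £210.99 = £25,360,998.00.
EBIT = £25,360,998.00 − £9,029,400 = £16,331,598.00.
Degree of operating leverage = £25,360,998.00 / £16,331,598.00 = 1.5529.
%ΔEBIT = DOL × %ΔSales = 1.5529 × -24.3% = -37.7%.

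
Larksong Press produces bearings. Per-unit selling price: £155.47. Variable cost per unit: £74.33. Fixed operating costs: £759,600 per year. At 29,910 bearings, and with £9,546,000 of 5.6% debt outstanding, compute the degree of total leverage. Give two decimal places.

Contribution at this volume is 29,910 × £81.14 = £2,426,897.40.
Operating income = contribution − fixed costs = £2,426,897.40 − £759,600 = £1,667,297.40. Interest = £534,576.00, so EBIT − I = £1,132,721.40.
DCL = contribution ÷ (EBIT − I) = £2,426,897.40 ÷ £1,132,721.40 = 2.1425.

2.14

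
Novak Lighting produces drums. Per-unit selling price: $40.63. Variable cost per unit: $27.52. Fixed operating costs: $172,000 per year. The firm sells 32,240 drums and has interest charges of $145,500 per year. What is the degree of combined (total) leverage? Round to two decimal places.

At 32,240 units, contribution = 32,240 × $13.11 = $422,666.40.
Operating income = contribution − fixed costs = $422,666.40 − $172,000 = $250,666.40. Interest = $145,500.00, so EBIT − I = $105,166.40.
DCL = contribution ÷ (EBIT − I) = $422,666.40 ÷ $105,166.40 = 4.0190.

4.02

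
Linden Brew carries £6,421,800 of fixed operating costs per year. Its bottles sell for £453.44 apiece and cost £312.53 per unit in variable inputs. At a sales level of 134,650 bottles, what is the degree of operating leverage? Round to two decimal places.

1.51

Contribution at this volume is 134,650 × £140.91 = £18,973,531.50.
Subtracting fixed costs: EBIT = £18,973,531.50 − £6,421,800 = £12,551,731.50.
Degree of operating leverage = £18,973,531.50 / £12,551,731.50 = 1.5116.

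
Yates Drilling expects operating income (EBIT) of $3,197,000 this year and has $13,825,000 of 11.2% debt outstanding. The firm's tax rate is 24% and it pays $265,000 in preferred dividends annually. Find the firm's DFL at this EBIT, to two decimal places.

Interest = $1,548,400.00.
Pre-tax preferred-dividend burden = $265,000 ÷ (1 − 0.24) = $348,684.21.
DFL = EBIT ÷ [EBIT − I − D_p/(1−t)] = $3,197,000 ÷ [$3,197,000 − $1,548,400.00 − $348,684.21] = $3,197,000 ÷ $1,299,915.79 = 2.4594.

2.46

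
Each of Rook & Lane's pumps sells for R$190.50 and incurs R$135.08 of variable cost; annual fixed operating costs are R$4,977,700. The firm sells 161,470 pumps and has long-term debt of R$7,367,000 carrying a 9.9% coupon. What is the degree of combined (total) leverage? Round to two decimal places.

Total contribution margin = 161,470 × R$55.42 = R$8,948,667.40.
EBIT = R$8,948,667.40 − R$4,977,700 = R$3,970,967.40. Interest = R$729,333.00, so EBIT − I = R$3,241,634.40.
Degree of total leverage = total CM / (EBIT − interest) = R$8,948,667.40 / R$3,241,634.40 = 2.7605.

2.76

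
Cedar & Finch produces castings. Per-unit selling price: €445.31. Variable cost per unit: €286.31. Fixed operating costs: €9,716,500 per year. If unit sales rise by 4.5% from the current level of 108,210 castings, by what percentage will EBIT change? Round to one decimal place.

+10.3%

Total contribution margin = 108,210 × €159.00 = €17,205,390.00.
Subtracting fixed costs: EBIT = €17,205,390.00 − €9,716,500 = €7,488,890.00.
Degree of operating leverage = €17,205,390.00 / €7,488,890.00 = 2.2975.
%ΔEBIT = DOL × %ΔSales = 2.2975 × +4.5% = +10.3%.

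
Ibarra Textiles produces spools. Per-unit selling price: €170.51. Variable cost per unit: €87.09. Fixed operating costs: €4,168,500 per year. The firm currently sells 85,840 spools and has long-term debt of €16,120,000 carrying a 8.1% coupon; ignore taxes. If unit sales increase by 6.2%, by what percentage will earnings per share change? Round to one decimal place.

+26.3%

At 85,840 units, contribution = 85,840 × €83.42 = €7,160,772.80.
Subtracting fixed costs: EBIT = €7,160,772.80 − €4,168,500 = €2,992,272.80.
Interest = €1,305,720.00, so EBIT − I = €1,686,552.80.
DCL = total CM / (EBIT − I) = €7,160,772.80 / €1,686,552.80 = 4.2458.
EPS therefore changes by 4.2458 × (+6.2%) = +26.3%.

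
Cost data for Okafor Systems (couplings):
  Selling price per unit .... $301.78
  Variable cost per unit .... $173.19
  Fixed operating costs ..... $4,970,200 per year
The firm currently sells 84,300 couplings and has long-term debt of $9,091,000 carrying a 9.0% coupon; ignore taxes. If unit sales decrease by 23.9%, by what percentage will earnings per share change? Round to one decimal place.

-51.3%

At 84,300 units, contribution = 84,300 × $128.59 = $10,840,137.00.
Operating income = contribution − fixed costs = $10,840,137.00 − $4,970,200 = $5,869,937.00.
After interest of $818,190.00, pre-tax earnings = $5,051,747.00.
Degree of combined leverage = contribution ÷ (EBIT − I) = $10,840,137.00 ÷ $5,051,747.00 = 2.1458.
%ΔEPS = DCL × %ΔSales = 2.1458 × -23.9% = -51.3%.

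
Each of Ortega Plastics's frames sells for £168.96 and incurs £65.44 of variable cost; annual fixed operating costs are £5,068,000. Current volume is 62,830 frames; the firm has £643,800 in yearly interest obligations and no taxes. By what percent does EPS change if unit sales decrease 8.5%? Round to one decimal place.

-69.8%

At 62,830 units, contribution = 62,830 × £103.52 = £6,504,161.60.
Operating income = contribution − fixed costs = £6,504,161.60 − £5,068,000 = £1,436,161.60.
After interest of £643,800.00, pre-tax earnings = £792,361.60.
DCL = total CM / (EBIT − I) = £6,504,161.60 / £792,361.60 = 8.2086.
EPS therefore changes by 8.2086 × (-8.5%) = -69.8%.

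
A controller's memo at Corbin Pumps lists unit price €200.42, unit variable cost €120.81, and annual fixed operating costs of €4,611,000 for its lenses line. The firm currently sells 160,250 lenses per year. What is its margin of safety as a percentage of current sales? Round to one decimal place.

63.9%

Each unit contributes €200.42 − €120.81 = €79.61. Break-even units = €4,611,000 ÷ €79.61 = 57,919.86; break-even revenue = 57,919.86 × €200.42 = €11,608,298.20.
Current sales = 160,250 × €200.42 = €32,117,305.00.
Margin of safety = (€32,117,305.00 − €11,608,298.20) ÷ €32,117,305.00 = 63.9%.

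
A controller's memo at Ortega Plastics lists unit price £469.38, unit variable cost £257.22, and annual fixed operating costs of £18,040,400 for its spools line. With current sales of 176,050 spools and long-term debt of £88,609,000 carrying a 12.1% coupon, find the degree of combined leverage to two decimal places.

4.35

At 176,050 units, contribution = 176,050 × £212.16 = £37,350,768.00.
Operating income = contribution − fixed costs = £37,350,768.00 − £18,040,400 = £19,310,368.00. Interest = £10,721,689.00, so EBIT − I = £8,588,679.00.
DCL = contribution ÷ (EBIT − I) = £37,350,768.00 ÷ £8,588,679.00 = 4.3488.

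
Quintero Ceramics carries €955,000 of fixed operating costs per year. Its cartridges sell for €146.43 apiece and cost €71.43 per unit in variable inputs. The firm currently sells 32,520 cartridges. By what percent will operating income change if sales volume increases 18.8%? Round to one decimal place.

+30.9%

At 32,520 units, contribution = 32,520 × €75.00 = €2,439,000.00.
Subtracting fixed costs: EBIT = €2,439,000.00 − €955,000 = €1,484,000.00.
Degree of operating leverage = €2,439,000.00 / €1,484,000.00 = 1.6435.
%ΔEBIT = DOL × %ΔSales = 1.6435 × +18.8% = +30.9%.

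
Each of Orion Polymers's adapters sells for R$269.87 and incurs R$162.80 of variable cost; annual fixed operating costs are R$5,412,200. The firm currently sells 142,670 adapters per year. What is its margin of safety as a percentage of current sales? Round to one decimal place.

Each unit contributes R$269.87 − R$162.80 = R$107.07. Break-even units = R$5,412,200 ÷ R$107.07 = 50,548.24; break-even revenue = 50,548.24 × R$269.87 = R$13,641,453.39.
Current sales = 142,670 × R$269.87 = R$38,502,352.90.
Margin of safety = (R$38,502,352.90 − R$13,641,453.39) ÷ R$38,502,352.90 = 64.6%.

64.6%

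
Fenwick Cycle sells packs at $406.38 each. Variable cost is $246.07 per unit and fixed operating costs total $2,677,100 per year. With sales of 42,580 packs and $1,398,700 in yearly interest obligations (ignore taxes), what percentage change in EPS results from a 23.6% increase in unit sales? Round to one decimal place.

+58.6%

Contribution at this volume is 42,580 × $160.31 = $6,825,999.80.
EBIT = $6,825,999.80 − $2,677,100 = $4,148,899.80.
Interest = $1,398,700.00, so EBIT − I = $2,750,199.80.
Degree of combined leverage = contribution ÷ (EBIT − I) = $6,825,999.80 ÷ $2,750,199.80 = 2.4820.
EPS therefore changes by 2.4820 × (+23.6%) = +58.6%.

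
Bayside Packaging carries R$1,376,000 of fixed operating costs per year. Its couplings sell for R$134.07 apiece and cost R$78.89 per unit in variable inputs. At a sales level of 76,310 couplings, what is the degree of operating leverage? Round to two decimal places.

Total contribution margin = 76,310 × R$55.18 = R$4,210,785.80.
EBIT = R$4,210,785.80 − R$1,376,000 = R$2,834,785.80.
DOL = contribution ÷ EBIT = R$4,210,785.80 ÷ R$2,834,785.80 = 1.4854.

1.49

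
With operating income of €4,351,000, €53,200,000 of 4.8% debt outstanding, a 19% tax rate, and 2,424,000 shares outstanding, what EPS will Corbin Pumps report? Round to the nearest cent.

€0.60

Interest = €2,553,600.00, so EBT = €4,351,000 − €2,553,600.00 = €1,797,400.00.
Net income = €1,797,400.00 × (1 − 0.19) = €1,455,894.00.
EPS = €1,455,894.00 ÷ 2,424,000 = €0.60.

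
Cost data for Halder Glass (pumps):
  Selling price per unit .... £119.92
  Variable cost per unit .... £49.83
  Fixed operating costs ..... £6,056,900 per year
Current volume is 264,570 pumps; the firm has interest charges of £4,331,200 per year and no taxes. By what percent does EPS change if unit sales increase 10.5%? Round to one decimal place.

+23.9%

Contribution at this volume is 264,570 × £70.09 = £18,543,711.30.
Subtracting fixed costs: EBIT = £18,543,711.30 − £6,056,900 = £12,486,811.30.
After interest of £4,331,200.00, pre-tax earnings = £8,155,611.30.
Degree of combined leverage = contribution ÷ (EBIT − I) = £18,543,711.30 ÷ £8,155,611.30 = 2.2737.
%ΔEPS = DCL × %ΔSales = 2.2737 × +10.5% = +23.9%.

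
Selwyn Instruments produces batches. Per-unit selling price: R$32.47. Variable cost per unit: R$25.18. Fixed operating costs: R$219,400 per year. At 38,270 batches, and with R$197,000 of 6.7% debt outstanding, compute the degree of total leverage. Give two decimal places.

At 38,270 units, contribution = 38,270 × R$7.29 = R$278,988.30.
EBIT = R$278,988.30 − R$219,400 = R$59,588.30. Interest = R$13,199.00.
DOL = R$278,988.30 ÷ R$59,588.30 = 4.6819; DFL = R$59,588.30 ÷ R$46,389.30 = 1.2845.
DCL = DOL × DFL = 4.6819 × 1.2845 = 6.0139.

6.01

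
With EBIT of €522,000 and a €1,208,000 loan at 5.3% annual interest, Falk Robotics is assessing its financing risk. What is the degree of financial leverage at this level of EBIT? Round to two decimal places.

1.14

Interest = €64,024.00.
DFL = EBIT ÷ (EBIT − I) = €522,000 ÷ (€522,000 − €64,024.00) = €522,000 ÷ €457,976.00 = 1.1398.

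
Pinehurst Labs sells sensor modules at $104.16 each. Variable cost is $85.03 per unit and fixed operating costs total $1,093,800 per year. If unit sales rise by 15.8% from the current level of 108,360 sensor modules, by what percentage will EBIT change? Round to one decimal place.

+33.5%

Contribution at this volume is 108,360 × $19.13 = $2,072,926.80.
EBIT = $2,072,926.80 − $1,093,800 = $979,126.80.
DOL = contribution ÷ EBIT = $2,072,926.80 ÷ $979,126.80 = 2.1171.
So EBIT moves 2.1171 × (+15.8%) = +33.5%.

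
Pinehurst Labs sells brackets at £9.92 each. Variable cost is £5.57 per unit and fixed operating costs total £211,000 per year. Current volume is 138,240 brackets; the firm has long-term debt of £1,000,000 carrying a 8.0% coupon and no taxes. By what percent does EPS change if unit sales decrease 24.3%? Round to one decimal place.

-47.1%

Contribution at this volume is 138,240 × £4.35 = £601,344.00.
Operating income = contribution − fixed costs = £601,344.00 − £211,000 = £390,344.00.
After interest of £80,000.00, pre-tax earnings = £310,344.00.
Degree of combined leverage = contribution ÷ (EBIT − I) = £601,344.00 ÷ £310,344.00 = 1.9377.
EPS therefore changes by 1.9377 × (-24.3%) = -47.1%.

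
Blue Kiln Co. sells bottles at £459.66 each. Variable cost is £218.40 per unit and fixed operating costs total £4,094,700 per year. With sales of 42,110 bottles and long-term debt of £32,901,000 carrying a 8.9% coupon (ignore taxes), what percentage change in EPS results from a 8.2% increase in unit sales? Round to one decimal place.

At 42,110 units, contribution = 42,110 × £241.26 = £10,159,458.60.
Subtracting fixed costs: EBIT = £10,159,458.60 − £4,094,700 = £6,064,758.60.
Interest = £2,928,189.00, so EBIT − I = £3,136,569.60.
DCL = total CM / (EBIT − I) = £10,159,458.60 / £3,136,569.60 = 3.2390.
EPS therefore changes by 3.2390 × (+8.2%) = +26.6%.

+26.6%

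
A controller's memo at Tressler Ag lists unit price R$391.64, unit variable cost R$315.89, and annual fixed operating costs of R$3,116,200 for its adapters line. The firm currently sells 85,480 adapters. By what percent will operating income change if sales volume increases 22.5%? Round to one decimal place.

+43.4%

Total contribution margin = 85,480 × R$75.75 = R$6,475,110.00.
Subtracting fixed costs: EBIT = R$6,475,110.00 − R$3,116,200 = R$3,358,910.00.
DOL = contribution ÷ EBIT = R$6,475,110.00 ÷ R$3,358,910.00 = 1.9277.
%ΔEBIT = DOL × %ΔSales = 1.9277 × +22.5% = +43.4%.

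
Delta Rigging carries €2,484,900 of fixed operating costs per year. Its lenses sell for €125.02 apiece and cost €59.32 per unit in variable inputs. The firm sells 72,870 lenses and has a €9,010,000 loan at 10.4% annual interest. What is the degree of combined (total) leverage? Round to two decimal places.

3.51

Contribution at this volume is 72,870 × €65.70 = €4,787,559.00.
Subtracting fixed costs: EBIT = €4,787,559.00 − €2,484,900 = €2,302,659.00. Interest = €937,040.00, so EBIT − I = €1,365,619.00.
Degree of total leverage = total CM / (EBIT − interest) = €4,787,559.00 / €1,365,619.00 = 3.5058.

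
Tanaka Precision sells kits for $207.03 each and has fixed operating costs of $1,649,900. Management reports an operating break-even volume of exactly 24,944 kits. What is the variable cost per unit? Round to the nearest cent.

Contribution per unit must be FC / Q = $1,649,900 / 24,944 = $66.1442.
Variable cost per unit = $207.03 − $66.1442 = $140.89.

$140.89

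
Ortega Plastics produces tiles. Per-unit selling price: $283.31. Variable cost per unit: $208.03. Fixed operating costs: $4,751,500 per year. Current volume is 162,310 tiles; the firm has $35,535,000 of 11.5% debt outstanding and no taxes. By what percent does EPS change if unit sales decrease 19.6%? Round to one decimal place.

Total contribution margin = 162,310 × $75.28 = $12,218,696.80.
Operating income = contribution − fixed costs = $12,218,696.80 − $4,751,500 = $7,467,196.80.
After interest of $4,086,525.00, pre-tax earnings = $3,380,671.80.
Degree of combined leverage = contribution ÷ (EBIT − I) = $12,218,696.80 ÷ $3,380,671.80 = 3.6143.
%ΔEPS = DCL × %ΔSales = 3.6143 × -19.6% = -70.8%.

-70.8%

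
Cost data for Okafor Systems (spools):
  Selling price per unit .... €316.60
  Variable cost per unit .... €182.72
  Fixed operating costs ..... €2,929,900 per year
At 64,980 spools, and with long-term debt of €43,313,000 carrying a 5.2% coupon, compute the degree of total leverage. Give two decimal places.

2.47

Total contribution margin = 64,980 × €133.88 = €8,699,522.40.
Subtracting fixed costs: EBIT = €8,699,522.40 − €2,929,900 = €5,769,622.40. Interest = €2,252,276.00.
DOL = €8,699,522.40 ÷ €5,769,622.40 = 1.5078; DFL = €5,769,622.40 ÷ €3,517,346.40 = 1.6403.
DCL = DOL × DFL = 1.5078 × 1.6403 = 2.4732.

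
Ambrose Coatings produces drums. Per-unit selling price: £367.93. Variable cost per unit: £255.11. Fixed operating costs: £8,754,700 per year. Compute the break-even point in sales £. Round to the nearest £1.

£28,550,938

Contribution margin per unit = £367.93 − £255.11 = £112.82, a CM ratio of £112.82 ÷ £367.93 = 0.3066.
Break-even sales = FC ÷ CM ratio = £8,754,700 × £367.93 / £112.82 = £28,550,938.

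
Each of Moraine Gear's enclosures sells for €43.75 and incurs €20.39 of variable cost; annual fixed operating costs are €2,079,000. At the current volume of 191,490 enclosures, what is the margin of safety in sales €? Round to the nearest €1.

€4,484,012

Each unit contributes €43.75 − €20.39 = €23.36. Break-even units = €2,079,000 ÷ €23.36 = 88,998.29; break-even revenue = 88,998.29 × €43.75 = €3,893,675.09.
Actual sales revenue = 191,490 × €43.75 = €8,377,687.50.
Margin of safety = €8,377,687.50 − €3,893,675.09 = €4,484,012.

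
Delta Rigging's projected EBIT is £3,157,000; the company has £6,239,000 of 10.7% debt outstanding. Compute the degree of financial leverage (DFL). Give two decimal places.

1.27

Annual interest charges come to £667,573.00.
Degree of financial leverage = EBIT / (EBIT − interest) = £3,157,000 / £2,489,427.00 = 1.2682.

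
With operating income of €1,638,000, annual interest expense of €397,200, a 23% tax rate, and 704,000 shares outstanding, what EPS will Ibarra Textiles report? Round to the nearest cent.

€1.36

Pre-tax income = €1,638,000 − €397,200.00 = €1,240,800.00.
Net income = €1,240,800.00 × (1 − 0.23) = €955,416.00.
EPS = €955,416.00 ÷ 704,000 = €1.36.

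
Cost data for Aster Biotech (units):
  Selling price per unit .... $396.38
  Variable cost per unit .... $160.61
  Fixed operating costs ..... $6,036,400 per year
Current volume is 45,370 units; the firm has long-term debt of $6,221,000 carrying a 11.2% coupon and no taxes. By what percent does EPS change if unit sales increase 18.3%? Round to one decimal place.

+49.4%

At 45,370 units, contribution = 45,370 × $235.77 = $10,696,884.90.
Operating income = contribution − fixed costs = $10,696,884.90 − $6,036,400 = $4,660,484.90.
After interest of $696,752.00, pre-tax earnings = $3,963,732.90.
Degree of combined leverage = contribution ÷ (EBIT − I) = $10,696,884.90 ÷ $3,963,732.90 = 2.6987.
EPS therefore changes by 2.6987 × (+18.3%) = +49.4%.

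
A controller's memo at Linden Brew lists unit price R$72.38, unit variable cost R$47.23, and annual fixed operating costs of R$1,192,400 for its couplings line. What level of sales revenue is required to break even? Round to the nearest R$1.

R$3,431,647

CM per unit = R$72.38 − R$47.23 = R$25.15; CM ratio = R$25.15 / R$72.38 = 0.3475.
Break-even revenue = fixed costs × price ÷ CM = R$1,192,400 × R$72.38 ÷ R$25.15 = R$3,431,647.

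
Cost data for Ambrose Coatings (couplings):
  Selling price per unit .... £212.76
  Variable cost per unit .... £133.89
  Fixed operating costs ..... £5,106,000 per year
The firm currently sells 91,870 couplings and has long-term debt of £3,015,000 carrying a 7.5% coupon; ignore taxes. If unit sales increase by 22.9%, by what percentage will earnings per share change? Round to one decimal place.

+86.7%

At 91,870 units, contribution = 91,870 × £78.87 = £7,245,786.90.
Subtracting fixed costs: EBIT = £7,245,786.90 − £5,106,000 = £2,139,786.90.
Interest = £226,125.00, so EBIT − I = £1,913,661.90.
Degree of combined leverage = contribution ÷ (EBIT − I) = £7,245,786.90 ÷ £1,913,661.90 = 3.7863.
%ΔEPS = DCL × %ΔSales = 3.7863 × +22.9% = +86.7%.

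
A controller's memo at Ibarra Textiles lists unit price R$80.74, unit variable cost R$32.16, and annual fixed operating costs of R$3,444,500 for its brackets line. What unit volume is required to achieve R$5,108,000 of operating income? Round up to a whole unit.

176,050 brackets

Contribution margin per unit = R$80.74 − R$32.16 = R$48.58.
Units = (FC + target) / CM = (R$3,444,500 + R$5,108,000) / R$48.58 = 176,049.81, so 176,050 brackets.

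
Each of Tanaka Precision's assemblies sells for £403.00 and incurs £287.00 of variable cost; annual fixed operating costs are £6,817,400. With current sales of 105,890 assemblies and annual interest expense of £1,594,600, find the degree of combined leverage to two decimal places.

Total contribution margin = 105,890 × £116.00 = £12,283,240.00.
Subtracting fixed costs: EBIT = £12,283,240.00 − £6,817,400 = £5,465,840.00. Interest = £1,594,600.00, so EBIT − I = £3,871,240.00.
DCL = contribution ÷ (EBIT − I) = £12,283,240.00 ÷ £3,871,240.00 = 3.1729.

3.17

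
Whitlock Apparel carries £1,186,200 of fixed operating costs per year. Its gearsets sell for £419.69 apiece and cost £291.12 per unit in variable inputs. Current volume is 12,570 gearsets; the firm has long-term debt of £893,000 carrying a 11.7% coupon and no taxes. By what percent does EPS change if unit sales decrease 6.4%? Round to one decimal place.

-31.8%

At 12,570 units, contribution = 12,570 × £128.57 = £1,616,124.90.
Operating income = contribution − fixed costs = £1,616,124.90 − £1,186,200 = £429,924.90.
Interest = £104,481.00, so EBIT − I = £325,443.90.
DCL = total CM / (EBIT − I) = £1,616,124.90 / £325,443.90 = 4.9659.
%ΔEPS = DCL × %ΔSales = 4.9659 × -6.4% = -31.8%.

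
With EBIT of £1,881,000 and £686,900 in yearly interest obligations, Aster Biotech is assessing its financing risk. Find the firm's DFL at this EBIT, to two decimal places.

1.58

Interest = £686,900.00.
DFL = EBIT ÷ (EBIT − I) = £1,881,000 ÷ (£1,881,000 − £686,900.00) = £1,881,000 ÷ £1,194,100.00 = 1.5752.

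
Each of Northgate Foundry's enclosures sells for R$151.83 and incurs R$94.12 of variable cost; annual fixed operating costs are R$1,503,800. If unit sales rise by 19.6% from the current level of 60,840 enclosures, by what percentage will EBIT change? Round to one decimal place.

+34.3%

Contribution at this volume is 60,840 × R$57.71 = R$3,511,076.40.
Operating income = contribution − fixed costs = R$3,511,076.40 − R$1,503,800 = R$2,007,276.40.
DOL = contribution ÷ EBIT = R$3,511,076.40 ÷ R$2,007,276.40 = 1.7492.
So EBIT moves 1.7492 × (+19.6%) = +34.3%.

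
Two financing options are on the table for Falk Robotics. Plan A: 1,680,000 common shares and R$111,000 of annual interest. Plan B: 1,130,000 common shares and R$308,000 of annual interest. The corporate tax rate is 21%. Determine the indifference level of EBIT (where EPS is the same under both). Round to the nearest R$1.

R$712,745

At indifference, (EBIT − 111,000)(1 − t)/1,680,000 = (EBIT − 308,000)(1 − t)/1,130,000.
The (1 − t) factor cancels: (EBIT − 111,000) × 1,130,000 = (EBIT − 308,000) × 1,680,000.
Solving, EBIT = (308,000·1,680,000 − 111,000·1,130,000) / (1,680,000 − 1,130,000) = 392,010,000,000 / 550,000 = 712,745.45.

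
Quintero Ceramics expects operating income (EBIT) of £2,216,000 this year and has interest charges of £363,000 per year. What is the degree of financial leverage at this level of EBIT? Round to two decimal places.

1.20

Interest = £363,000.00.
DFL = EBIT ÷ (EBIT − I) = £2,216,000 ÷ (£2,216,000 − £363,000.00) = £2,216,000 ÷ £1,853,000.00 = 1.1959.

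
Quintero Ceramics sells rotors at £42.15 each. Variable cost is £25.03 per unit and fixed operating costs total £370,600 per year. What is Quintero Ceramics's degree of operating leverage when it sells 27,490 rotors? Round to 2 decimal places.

4.70

Contribution at this volume is 27,490 × £17.12 = £470,628.80.
EBIT = £470,628.80 − £370,600 = £100,028.80.
Degree of operating leverage = £470,628.80 / £100,028.80 = 4.7049.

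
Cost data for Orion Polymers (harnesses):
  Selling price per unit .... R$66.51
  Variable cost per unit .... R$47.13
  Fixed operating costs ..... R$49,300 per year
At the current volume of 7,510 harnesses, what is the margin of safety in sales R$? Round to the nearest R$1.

R$330,298

Contribution margin per unit = R$66.51 − R$47.13 = R$19.38. Break-even units = R$49,300 ÷ R$19.38 = 2,543.86; break-even revenue = 2,543.86 × R$66.51 = R$169,192.11.
Current sales = 7,510 × R$66.51 = R$499,490.10.
Margin of safety = R$499,490.10 − R$169,192.11 = R$330,298.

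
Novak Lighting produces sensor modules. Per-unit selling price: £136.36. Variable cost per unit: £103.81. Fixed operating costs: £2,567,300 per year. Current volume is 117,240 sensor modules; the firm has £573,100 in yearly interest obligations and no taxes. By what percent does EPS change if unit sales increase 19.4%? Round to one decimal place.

+109.6%

Contribution at this volume is 117,240 × £32.55 = £3,816,162.00.
EBIT = £3,816,162.00 − £2,567,300 = £1,248,862.00.
Interest = £573,100.00, so EBIT − I = £675,762.00.
DCL = total CM / (EBIT − I) = £3,816,162.00 / £675,762.00 = 5.6472.
EPS therefore changes by 5.6472 × (+19.4%) = +109.6%.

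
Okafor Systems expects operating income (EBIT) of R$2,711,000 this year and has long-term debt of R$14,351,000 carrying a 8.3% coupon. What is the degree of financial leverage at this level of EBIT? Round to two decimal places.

Interest = R$1,191,133.00.
Degree of financial leverage = EBIT / (EBIT − interest) = R$2,711,000 / R$1,519,867.00 = 1.7837.

1.78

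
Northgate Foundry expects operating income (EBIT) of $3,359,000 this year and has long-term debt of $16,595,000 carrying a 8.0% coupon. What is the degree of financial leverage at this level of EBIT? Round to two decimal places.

1.65

Interest = $1,327,600.00.
Degree of financial leverage = EBIT / (EBIT − interest) = $3,359,000 / $2,031,400.00 = 1.6535.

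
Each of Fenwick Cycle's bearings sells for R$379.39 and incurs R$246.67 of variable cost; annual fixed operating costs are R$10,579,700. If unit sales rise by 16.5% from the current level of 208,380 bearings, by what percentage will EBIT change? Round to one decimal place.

+26.7%

Contribution at this volume is 208,380 × R$132.72 = R$27,656,193.60.
EBIT = R$27,656,193.60 − R$10,579,700 = R$17,076,493.60.
Degree of operating leverage = R$27,656,193.60 / R$17,076,493.60 = 1.6195.
%ΔEBIT = DOL × %ΔSales = 1.6195 × +16.5% = +26.7%.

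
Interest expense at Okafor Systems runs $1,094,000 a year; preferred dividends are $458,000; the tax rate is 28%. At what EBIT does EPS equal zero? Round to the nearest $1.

Grossing the preferred dividend up to pre-tax terms: $458,000 / (1 − 0.28) = $636,111.11.
EPS = 0 when EBIT covers interest plus the pre-tax preferred burden: $1,094,000 + $636,111.11 = $1,730,111.11.

$1,730,111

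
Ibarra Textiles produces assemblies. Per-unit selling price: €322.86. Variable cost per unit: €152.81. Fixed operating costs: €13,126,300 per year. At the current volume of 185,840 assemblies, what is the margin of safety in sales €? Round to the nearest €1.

€35,078,472

Contribution margin per unit = €322.86 − €152.81 = €170.05. Break-even units = €13,126,300 ÷ €170.05 = 77,190.83; break-even revenue = 77,190.83 × €322.86 = €24,921,830.16.
Actual sales revenue = 185,840 × €322.86 = €60,000,302.40.
Margin of safety = €60,000,302.40 − €24,921,830.16 = €35,078,472.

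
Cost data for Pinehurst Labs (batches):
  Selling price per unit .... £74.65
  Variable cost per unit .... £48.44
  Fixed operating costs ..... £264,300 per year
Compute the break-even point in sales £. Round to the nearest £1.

£752,766

Contribution margin per unit = £74.65 − £48.44 = £26.21, a CM ratio of £26.21 ÷ £74.65 = 0.3511.
Break-even revenue = fixed costs × price ÷ CM = £264,300 × £74.65 ÷ £26.21 = £752,766.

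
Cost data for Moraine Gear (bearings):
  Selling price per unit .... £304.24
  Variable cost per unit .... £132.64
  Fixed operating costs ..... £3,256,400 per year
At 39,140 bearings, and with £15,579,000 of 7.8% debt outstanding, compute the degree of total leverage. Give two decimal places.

2.99

Contribution at this volume is 39,140 × £171.60 = £6,716,424.00.
Operating income = contribution − fixed costs = £6,716,424.00 − £3,256,400 = £3,460,024.00. Interest = £1,215,162.00, so EBIT − I = £2,244,862.00.
Degree of total leverage = total CM / (EBIT − interest) = £6,716,424.00 / £2,244,862.00 = 2.9919.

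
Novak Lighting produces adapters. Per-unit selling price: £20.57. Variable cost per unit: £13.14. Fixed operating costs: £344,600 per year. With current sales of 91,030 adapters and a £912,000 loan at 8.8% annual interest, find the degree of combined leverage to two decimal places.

2.69

At 91,030 units, contribution = 91,030 × £7.43 = £676,352.90.
Operating income = contribution − fixed costs = £676,352.90 − £344,600 = £331,752.90. Interest = £80,256.00.
DOL = £676,352.90 ÷ £331,752.90 = 2.0387; DFL = £331,752.90 ÷ £251,496.90 = 1.3191.
DCL = DOL × DFL = 2.0387 × 1.3191 = 2.6892.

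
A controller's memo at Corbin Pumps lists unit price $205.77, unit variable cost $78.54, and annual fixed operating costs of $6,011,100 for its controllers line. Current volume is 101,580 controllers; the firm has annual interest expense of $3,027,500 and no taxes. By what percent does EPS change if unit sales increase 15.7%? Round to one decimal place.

+52.2%

Contribution at this volume is 101,580 × $127.23 = $12,924,023.40.
EBIT = $12,924,023.40 − $6,011,100 = $6,912,923.40.
Interest = $3,027,500.00, so EBIT − I = $3,885,423.40.
DCL = total CM / (EBIT − I) = $12,924,023.40 / $3,885,423.40 = 3.3263.
EPS therefore changes by 3.3263 × (+15.7%) = +52.2%.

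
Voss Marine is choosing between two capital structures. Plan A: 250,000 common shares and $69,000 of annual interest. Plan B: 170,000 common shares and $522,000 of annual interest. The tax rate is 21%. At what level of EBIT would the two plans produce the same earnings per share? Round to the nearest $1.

$1,484,625

At indifference, (EBIT − 69,000)(1 − t)/250,000 = (EBIT − 522,000)(1 − t)/170,000.
Cancelling (1 − t) and cross-multiplying: 170,000·(EBIT − 69,000) = 250,000·(EBIT − 522,000).
Solving, EBIT = (522,000·250,000 − 69,000·170,000) / (250,000 − 170,000) = 118,770,000,000 / 80,000 = 1,484,625.00.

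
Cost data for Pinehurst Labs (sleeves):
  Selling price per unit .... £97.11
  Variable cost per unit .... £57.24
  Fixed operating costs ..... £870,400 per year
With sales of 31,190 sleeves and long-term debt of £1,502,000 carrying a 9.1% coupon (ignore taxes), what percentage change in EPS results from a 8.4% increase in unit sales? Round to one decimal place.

+44.2%

Contribution at this volume is 31,190 × £39.87 = £1,243,545.30.
Operating income = contribution − fixed costs = £1,243,545.30 − £870,400 = £373,145.30.
After interest of £136,682.00, pre-tax earnings = £236,463.30.
DCL = total CM / (EBIT − I) = £1,243,545.30 / £236,463.30 = 5.2589.
EPS therefore changes by 5.2589 × (+8.4%) = +44.2%.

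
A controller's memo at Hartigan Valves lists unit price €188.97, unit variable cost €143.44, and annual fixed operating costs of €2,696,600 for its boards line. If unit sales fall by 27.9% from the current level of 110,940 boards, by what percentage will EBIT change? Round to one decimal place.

-59.9%

Contribution at this volume is 110,940 × €45.53 = €5,051,098.20.
Subtracting fixed costs: EBIT = €5,051,098.20 − €2,696,600 = €2,354,498.20.
Degree of operating leverage = €5,051,098.20 / €2,354,498.20 = 2.1453.
%ΔEBIT = DOL × %ΔSales = 2.1453 × -27.9% = -59.9%.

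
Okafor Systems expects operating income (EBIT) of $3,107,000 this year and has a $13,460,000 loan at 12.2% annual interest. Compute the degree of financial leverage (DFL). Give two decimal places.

Annual interest charges come to $1,642,120.00.
DFL = EBIT ÷ (EBIT − I) = $3,107,000 ÷ ($3,107,000 − $1,642,120.00) = $3,107,000 ÷ $1,464,880.00 = 2.1210.

2.12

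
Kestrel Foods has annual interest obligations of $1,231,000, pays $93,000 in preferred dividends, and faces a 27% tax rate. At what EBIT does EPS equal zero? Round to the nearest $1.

Preferred dividends are paid after tax, so their pre-tax equivalent is $93,000 ÷ (1 − 0.27) = $127,397.26.
EPS = 0 when EBIT covers interest plus the pre-tax preferred burden: $1,231,000 + $127,397.26 = $1,358,397.26.

$1,358,397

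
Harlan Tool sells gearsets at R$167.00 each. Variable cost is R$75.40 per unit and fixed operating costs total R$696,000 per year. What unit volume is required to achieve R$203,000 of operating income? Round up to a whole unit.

9,815 gearsets

Unit CM = price − variable cost = R$167.00 − R$75.40 = R$91.60.
Units = (FC + target) / CM = (R$696,000 + R$203,000) / R$91.60 = 9,814.41, so 9,815 gearsets.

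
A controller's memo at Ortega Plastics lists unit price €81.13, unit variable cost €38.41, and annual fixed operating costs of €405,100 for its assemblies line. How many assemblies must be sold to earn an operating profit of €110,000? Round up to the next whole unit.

Each unit contributes €81.13 − €38.41 = €42.72.
Required volume = (fixed costs + target profit) ÷ CM = (€405,100 + €110,000) ÷ €42.72 = 12,057.58, so 12,058 assemblies.

12,058 assemblies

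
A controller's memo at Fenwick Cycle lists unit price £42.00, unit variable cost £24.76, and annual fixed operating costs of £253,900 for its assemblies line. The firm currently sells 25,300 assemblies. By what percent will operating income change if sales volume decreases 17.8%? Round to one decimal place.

-42.6%

At 25,300 units, contribution = 25,300 × £17.24 = £436,172.00.
EBIT = £436,172.00 − £253,900 = £182,272.00.
DOL = contribution ÷ EBIT = £436,172.00 ÷ £182,272.00 = 2.3930.
So EBIT moves 2.3930 × (-17.8%) = -42.6%.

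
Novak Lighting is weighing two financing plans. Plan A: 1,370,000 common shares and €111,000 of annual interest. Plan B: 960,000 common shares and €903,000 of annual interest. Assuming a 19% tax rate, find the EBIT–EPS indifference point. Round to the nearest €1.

Set EPS_A = EPS_B: (EBIT − €111,000)(1 − 0.19) ÷ 1,370,000 = (EBIT − €903,000)(1 − 0.19) ÷ 960,000.
The (1 − t) factor cancels: (EBIT − 111,000) × 960,000 = (EBIT − 903,000) × 1,370,000.
EBIT × (1,370,000 − 960,000) = 903,000 × 1,370,000 − 111,000 × 960,000 = 1,130,550,000,000, so EBIT = 1,130,550,000,000 ÷ 410,000 = 2,757,439.02.

€2,757,439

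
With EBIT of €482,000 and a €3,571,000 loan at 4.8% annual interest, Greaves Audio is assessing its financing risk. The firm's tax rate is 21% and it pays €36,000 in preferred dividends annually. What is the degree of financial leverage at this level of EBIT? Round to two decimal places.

Annual interest charges come to €171,408.00.
Pre-tax preferred-dividend burden = €36,000 ÷ (1 − 0.21) = €45,569.62.
DFL = EBIT ÷ [EBIT − I − D_p/(1−t)] = €482,000 ÷ [€482,000 − €171,408.00 − €45,569.62] = €482,000 ÷ €265,022.38 = 1.8187.

1.82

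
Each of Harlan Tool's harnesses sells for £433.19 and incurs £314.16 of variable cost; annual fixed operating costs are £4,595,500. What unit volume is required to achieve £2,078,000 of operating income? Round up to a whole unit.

Unit CM = price − variable cost = £433.19 − £314.16 = £119.03.
Need Q such that Q × £119.03 − £4,595,500 = £2,078,000, i.e. Q = £6,673,500 / £119.03 = 56,065.70 → 56,066.

56,066 harnesses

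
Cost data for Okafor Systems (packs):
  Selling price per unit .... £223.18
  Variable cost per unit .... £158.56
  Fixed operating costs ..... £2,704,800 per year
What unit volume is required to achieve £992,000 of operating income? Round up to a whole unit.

Each unit contributes £223.18 − £158.56 = £64.62.
Need Q such that Q × £64.62 − £2,704,800 = £992,000, i.e. Q = £3,696,800 / £64.62 = 57,208.29 → 57,209.

57,209 packs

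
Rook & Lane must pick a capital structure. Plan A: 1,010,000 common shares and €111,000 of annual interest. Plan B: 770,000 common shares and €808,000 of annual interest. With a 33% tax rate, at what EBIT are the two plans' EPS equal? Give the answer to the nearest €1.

€3,044,208

At indifference, (EBIT − 111,000)(1 − t)/1,010,000 = (EBIT − 808,000)(1 − t)/770,000.
Cancelling (1 − t) and cross-multiplying: 770,000·(EBIT − 111,000) = 1,010,000·(EBIT − 808,000).
Solving, EBIT = (808,000·1,010,000 − 111,000·770,000) / (1,010,000 − 770,000) = 730,610,000,000 / 240,000 = 3,044,208.33.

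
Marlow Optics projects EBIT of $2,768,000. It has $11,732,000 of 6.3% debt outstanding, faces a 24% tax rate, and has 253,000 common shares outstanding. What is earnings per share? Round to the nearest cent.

Pre-tax income = $2,768,000 − $739,116.00 = $2,028,884.00.
After tax at 24%: net income = $2,028,884.00 × 0.76 = $1,541,951.84.
Per share: $1,541,951.84 / 253,000 shares = $6.09.

$6.09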